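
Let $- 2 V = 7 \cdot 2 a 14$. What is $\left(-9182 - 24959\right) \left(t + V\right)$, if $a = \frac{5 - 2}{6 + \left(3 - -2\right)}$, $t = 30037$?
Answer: $- \frac{11270387933}{11} \approx -1.0246 \cdot 10^{9}$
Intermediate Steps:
$a = \frac{3}{11}$ ($a = \frac{3}{6 + \left(3 + 2\right)} = \frac{3}{6 + 5} = \frac{3}{11} \approx 0.27273$)
$V = - \frac{294}{11}$ ($V = - \frac{7 \cdot 2 \cdot \frac{3}{11} \cdot 14}{2} = - \frac{14 \cdot \frac{3}{11} \cdot 14}{2} = - \frac{\frac{42}{11} \cdot 14}{2} = \left(- \frac{1}{2}\right) \frac{588}{11} = - \frac{294}{11} \approx -26.727$)
$\left(-9182 - 24959\right) \left(t + V\right) = \left(-9182 - 24959\right) \left(30037 - \frac{294}{11}\right) = \left(-34141\right) \frac{330113}{11} = - \frac{11270387933}{11}$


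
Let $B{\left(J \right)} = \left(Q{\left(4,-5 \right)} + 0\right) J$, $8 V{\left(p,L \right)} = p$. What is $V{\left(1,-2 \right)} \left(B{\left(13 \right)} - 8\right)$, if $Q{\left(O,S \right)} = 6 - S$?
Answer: $\frac{135}{8} \approx 16.875$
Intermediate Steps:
$V{\left(p,L \right)} = \frac{p}{8}$
$B{\left(J \right)} = 11 J$ ($B{\left(J \right)} = \left(\left(6 - -5\right) + 0\right) J = \left(\left(6 + 5\right) + 0\right) J = \left(11 + 0\right) J = 11 J$)
$V{\left(1,-2 \right)} \left(B{\left(13 \right)} - 8\right) = \frac{1}{8} \cdot 1 \left(11 \cdot 13 - 8\right) = \frac{143 - 8}{8} = \frac{1}{8} \cdot 135 = \frac{135}{8}$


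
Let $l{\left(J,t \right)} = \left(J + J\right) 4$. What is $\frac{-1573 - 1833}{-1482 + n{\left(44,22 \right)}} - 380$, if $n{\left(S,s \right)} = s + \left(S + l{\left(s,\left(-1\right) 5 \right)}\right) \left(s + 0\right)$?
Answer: $- \frac{49531}{130} \approx -381.01$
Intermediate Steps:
$l{\left(J,t \right)} = 8 J$ ($l{\left(J,t \right)} = 2 J 4 = 8 J$)
$n{\left(S,s \right)} = s + s \left(S + 8 s\right)$ ($n{\left(S,s \right)} = s + \left(S + 8 s\right) \left(s + 0\right) = s + \left(S + 8 s\right) s = s + s \left(S + 8 s\right)$)
$\frac{-1573 - 1833}{-1482 + n{\left(44,22 \right)}} - 380 = \frac{-1573 - 1833}{-1482 + 22 \left(1 + 44 + 8 \cdot 22\right)} - 380 = - \frac{3406}{-1482 + 22 \left(1 + 44 + 176\right)} - 380 = - \frac{3406}{-1482 + 22 \cdot 221} - 380 = - \frac{3406}{-1482 + 4862} - 380 = - \frac{3406}{3380} - 380 = \left(-3406\right) \frac{1}{3380} - 380 = - \frac{131}{130} - 380 = - \frac{49531}{130}$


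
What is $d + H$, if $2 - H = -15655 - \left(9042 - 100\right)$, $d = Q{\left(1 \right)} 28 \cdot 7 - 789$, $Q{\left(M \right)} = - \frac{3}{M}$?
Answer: $23222$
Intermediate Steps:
$d = -1377$ ($d = - \frac{3}{1} \cdot 28 \cdot 7 - 789 = \left(-3\right) 1 \cdot 28 \cdot 7 - 789 = \left(-3\right) 28 \cdot 7 - 789 = \left(-84\right) 7 - 789 = -588 - 789 = -1377$)
$H = 24599$ ($H = 2 - \left(-15655 - \left(9042 - 100\right)\right) = 2 - \left(-15655 - 8942\right) = 2 - -24597 = 2 + 24597 = 24599$)
$d + H = -1377 + 24599 = 23222$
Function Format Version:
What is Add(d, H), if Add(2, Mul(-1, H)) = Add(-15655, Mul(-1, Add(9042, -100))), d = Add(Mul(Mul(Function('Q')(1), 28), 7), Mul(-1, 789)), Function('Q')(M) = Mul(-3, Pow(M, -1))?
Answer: 23222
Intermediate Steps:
d = -1377 (d = Add(Mul(Mul(Mul(-3, Pow(1, -1)), 28), 7), Mul(-1, 789)) = Add(Mul(Mul(Mul(-3, 1), 28), 7), -789) = Add(Mul(Mul(-3, 28), 7), -789) = Add(Mul(-84, 7), -789) = Add(-588, -789) = -1377)
H = 24599 (H = Add(2, Mul(-1, Add(-15655, Mul(-1, Add(9042, -100))))) = Add(2, Mul(-1, Add(-15655, Mul(-1, 8942)))) = Add(2, Mul(-1, Add(-15655, -8942))) = Add(2, Mul(-1, -24597)) = Add(2, 24597) = 24599)
Add(d, H) = Add(-1377, 24599) = 23222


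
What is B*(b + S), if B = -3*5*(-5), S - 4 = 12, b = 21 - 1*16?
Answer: 1575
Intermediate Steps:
b = 5 (b = 21 - 16 = 5)
S = 16 (S = 4 + 12 = 16)
B = 75 (B = -15*(-5) = 75)
B*(b + S) = 75*(5 + 16) = 75*21 = 1575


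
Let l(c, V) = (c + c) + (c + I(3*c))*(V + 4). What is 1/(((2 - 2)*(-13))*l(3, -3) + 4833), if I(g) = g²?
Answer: 1/4833 ≈ 0.00020691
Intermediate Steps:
l(c, V) = 2*c + (4 + V)*(c + 9*c²) (l(c, V) = (c + c) + (c + (3*c)²)*(V + 4) = 2*c + (c + 9*c²)*(4 + V) = 2*c + (4 + V)*(c + 9*c²))
1/(((2 - 2)*(-13))*l(3, -3) + 4833) = 1/(((2 - 2)*(-13))*(3*(6 - 3 + 36*3 + 9*(-3)*3)) + 4833) = 1/((0*(-13))*(3*(6 - 3 + 108 - 81)) + 4833) = 1/(0*(3*30) + 4833) = 1/(0*90 + 4833) = 1/(0 + 4833) = 1/4833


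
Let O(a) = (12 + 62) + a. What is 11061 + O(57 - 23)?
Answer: 11169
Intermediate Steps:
O(a) = 74 + a
11061 + O(57 - 23) = 11061 + (74 + (57 - 23)) = 11061 + (74 + 34) = 11061 + 108 = 11169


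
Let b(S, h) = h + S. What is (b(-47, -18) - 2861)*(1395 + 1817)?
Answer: -9398312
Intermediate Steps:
b(S, h) = S + h
(b(-47, -18) - 2861)*(1395 + 1817) = ((-47 - 18) - 2861)*(1395 + 1817) = (-65 - 2861)*3212 = -2926*3212 = -9398312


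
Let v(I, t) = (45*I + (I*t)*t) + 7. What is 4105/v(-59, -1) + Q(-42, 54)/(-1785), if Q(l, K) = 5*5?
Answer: -1479020/966399 ≈ -1.5304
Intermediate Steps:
v(I, t) = 7 + 45*I + I*t**2 (v(I, t) = (45*I + I*t**2) + 7 = 7 + 45*I + I*t**2)
Q(l, K) = 25
4105/v(-59, -1) + Q(-42, 54)/(-1785) = 4105/(7 + 45*(-59) - 59*(-1)**2) + 25/(-1785) = 4105/(7 - 2655 - 59*1) + 25*(-1/1785) = 4105/(7 - 2655 - 59) - 5/357 = 4105/(-2707) - 5/357 = 4105*(-1/2707) - 5/357 = -4105/2707 - 5/357 = -1479020/966399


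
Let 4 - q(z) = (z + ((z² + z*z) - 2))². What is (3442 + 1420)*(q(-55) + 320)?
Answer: -174622254950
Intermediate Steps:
q(z) = 4 - (-2 + z + 2*z²)² (q(z) = 4 - (z + ((z² + z*z) - 2))² = 4 - (z + ((z² + z²) - 2))² = 4 - (z + (2*z² - 2))² = 4 - (z + (-2 + 2*z²))² = 4 - (-2 + z + 2*z²)²)
(3442 + 1420)*(q(-55) + 320) = (3442 + 1420)*((4 - (-2 - 55 + 2*(-55)²)²) + 320) = 4862*((4 - (-2 - 55 + 2*3025)²) + 320) = 4862*((4 - (-2 - 55 + 6050)²) + 320) = 4862*((4 - 1*5993²) + 320) = 4862*((4 - 1*35916049) + 320) = 4862*((4 - 35916049) + 320) = 4862*(-35916045 + 320) = 4862*(-35915725) = -174622254950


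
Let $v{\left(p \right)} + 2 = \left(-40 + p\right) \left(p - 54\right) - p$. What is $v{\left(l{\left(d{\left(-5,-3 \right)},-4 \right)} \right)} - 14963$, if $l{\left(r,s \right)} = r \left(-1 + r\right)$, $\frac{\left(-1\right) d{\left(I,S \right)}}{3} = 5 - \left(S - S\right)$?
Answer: $21995$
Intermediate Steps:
$d{\left(I,S \right)} = -15$ ($d{\left(I,S \right)} = - 3 \left(5 - \left(S - S\right)\right) = - 3 \left(5 - 0\right) = - 3 \left(5 + 0\right) = \left(-3\right) 5 = -15$)
$v{\left(p \right)} = -2 - p + \left(-54 + p\right) \left(-40 + p\right)$ ($v{\left(p \right)} = -2 - \left(p - \left(-40 + p\right) \left(p - 54\right)\right) = -2 - \left(p - \left(-40 + p\right) \left(-54 + p\right)\right) = -2 - \left(p - \left(-54 + p\right) \left(-40 + p\right)\right) = -2 - p + \left(-54 + p\right) \left(-40 + p\right)$)
$v{\left(l{\left(d{\left(-5,-3 \right)},-4 \right)} \right)} - 14963 = \left(2158 + \left(- 15 \left(-1 - 15\right)\right)^{2} - 95 \left(- 15 \left(-1 - 15\right)\right)\right) - 14963 = \left(2158 + \left(\left(-15\right) \left(-16\right)\right)^{2} - 95 \left(\left(-15\right) \left(-16\right)\right)\right) - 14963 = \left(2158 + 240^{2} - 22800\right) - 14963 = \left(2158 + 57600 - 22800\right) - 14963 = 36958 - 14963 = 21995$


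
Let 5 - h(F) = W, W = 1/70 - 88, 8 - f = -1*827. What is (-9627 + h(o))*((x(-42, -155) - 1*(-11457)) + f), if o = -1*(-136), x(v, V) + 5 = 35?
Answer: -4111734341/35 ≈ -1.1748e+8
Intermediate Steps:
x(v, V) = 30 (x(v, V) = -5 + 35 = 30)
f = 835 (f = 8 - (-1)*827 = 8 - 1*(-827) = 8 + 827 = 835)
W = -6159/70 (W = 1/70 - 88 = -6159/70 ≈ -87.986)
o = 136
h(F) = 6509/70 (h(F) = 5 - 1*(-6159/70) = 5 + 6159/70 = 6509/70)
(-9627 + h(o))*((x(-42, -155) - 1*(-11457)) + f) = (-9627 + 6509/70)*((30 - 1*(-11457)) + 835) = -667381*((30 + 11457) + 835)/70 = -667381*(11487 + 835)/70 = -667381/70*12322 = -4111734341/35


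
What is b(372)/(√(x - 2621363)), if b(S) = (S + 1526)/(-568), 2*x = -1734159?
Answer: 949*I*√13953770/1981435340 ≈ 0.0017891*I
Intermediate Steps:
x = -1734159/2 (x = (½)*(-1734159) = -1734159/2 ≈ -8.6708e+5)
b(S) = -763/284 - S/568 (b(S) = (1526 + S)*(-1/568) = -763/284 - S/568)
b(372)/(√(x - 2621363)) = (-763/284 - 1/568*372)/(√(-1734159/2 - 2621363)) = (-763/284 - 93/142)/(√(-6976885/2)) = -949*(-I*√13953770/6976885)/284 = -(-949)*I*√13953770/1981435340 = 949*I*√13953770/1981435340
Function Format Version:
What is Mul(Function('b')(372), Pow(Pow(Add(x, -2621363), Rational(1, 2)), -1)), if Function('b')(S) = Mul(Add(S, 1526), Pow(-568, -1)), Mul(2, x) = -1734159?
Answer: Mul(Rational(949, 1981435340), I, Pow(13953770, Rational(1, 2))) ≈ Mul(0.0017891, I)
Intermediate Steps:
x = Rational(-1734159, 2) (x = Mul(Rational(1, 2), -1734159) = Rational(-1734159, 2) ≈ -8.6708e+5)
Function('b')(S) = Add(Rational(-763, 284), Mul(Rational(-1, 568), S)) (Function('b')(S) = Mul(Add(1526, S), Rational(-1, 568)) = Add(Rational(-763, 284), Mul(Rational(-1, 568), S)))
Mul(Function('b')(372), Pow(Pow(Add(x, -2621363), Rational(1, 2)), -1)) = Mul(Add(Rational(-763, 284), Mul(Rational(-1, 568), 372)), Pow(Pow(Add(Rational(-1734159, 2), -2621363), Rational(1, 2)), -1)) = Mul(Add(Rational(-763, 284), Rational(-93, 142)), Pow(Pow(Rational(-6976885, 2), Rational(1, 2)), -1)) = Mul(Rational(-949, 284), Pow(Mul(Rational(1, 2), I, Pow(13953770, Rational(1, 2))), -1)) = Mul(Rational(-949, 284), Mul(Rational(-1, 6976885), I, Pow(13953770, Rational(1, 2)))) = Mul(Rational(949, 1981435340), I, Pow(13953770, Rational(1, 2)))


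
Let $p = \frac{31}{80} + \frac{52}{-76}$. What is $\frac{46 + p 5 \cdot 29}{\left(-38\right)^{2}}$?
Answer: $\frac{905}{438976} \approx 0.0020616$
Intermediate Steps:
$p = - \frac{451}{1520}$ ($p = 31 \cdot \frac{1}{80} + 52 \left(- \frac{1}{76}\right) = \frac{31}{80} - \frac{13}{19} = - \frac{451}{1520} \approx -0.29671$)
$\frac{46 + p 5 \cdot 29}{\left(-38\right)^{2}} = \frac{46 - \frac{451 \cdot 5 \cdot 29}{1520}}{\left(-38\right)^{2}} = \frac{46 - \frac{13079}{304}}{1444} = \left(46 - \frac{13079}{304}\right) \frac{1}{1444} = \frac{905}{304} \cdot \frac{1}{1444} = \frac{905}{438976}$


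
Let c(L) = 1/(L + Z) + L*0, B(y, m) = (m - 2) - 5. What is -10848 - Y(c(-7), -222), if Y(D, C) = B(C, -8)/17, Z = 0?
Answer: -184401/17 ≈ -10847.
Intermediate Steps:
B(y, m) = -7 + m (B(y, m) = (-2 + m) - 5 = -7 + m)
c(L) = 1/L (c(L) = 1/(L + 0) + L*0 = 1/L + 0 = 1/L)
Y(D, C) = -15/17 (Y(D, C) = (-7 - 8)/17 = -15*1/17 = -15/17)
-10848 - Y(c(-7), -222) = -10848 - 1*(-15/17) = -10848 + 15/17 = -184401/17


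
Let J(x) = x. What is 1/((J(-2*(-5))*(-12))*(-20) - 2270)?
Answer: 1/130 ≈ 0.0076923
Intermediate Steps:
1/((J(-2*(-5))*(-12))*(-20) - 2270) = 1/((-2*(-5)*(-12))*(-20) - 2270) = 1/((10*(-12))*(-20) - 2270) = 1/(-120*(-20) - 2270) = 1/(2400 - 2270) = 1/130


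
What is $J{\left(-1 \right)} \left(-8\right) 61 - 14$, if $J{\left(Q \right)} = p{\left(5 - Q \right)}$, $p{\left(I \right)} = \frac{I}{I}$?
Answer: $-502$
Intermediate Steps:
$p{\left(I \right)} = 1$
$J{\left(Q \right)} = 1$
$J{\left(-1 \right)} \left(-8\right) 61 - 14 = 1 \left(-8\right) 61 - 14 = \left(-8\right) 61 - 14 = -488 - 14 = -502$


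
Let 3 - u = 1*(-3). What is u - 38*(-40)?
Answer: 1526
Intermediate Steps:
u = 6 (u = 3 - (-3) = 3 - 1*(-3) = 3 + 3 = 6)
u - 38*(-40) = 6 - 38*(-40) = 6 + 1520 = 1526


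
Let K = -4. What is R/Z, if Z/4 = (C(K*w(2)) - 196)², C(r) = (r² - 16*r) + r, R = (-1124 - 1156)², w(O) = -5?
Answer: 9025/64 ≈ 141.02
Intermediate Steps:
R = 5198400 (R = (-2280)² = 5198400)
C(r) = r² - 15*r
Z = 36864 (Z = 4*((-4*(-5))*(-15 - 4*(-5)) - 196)² = 4*(20*(-15 + 20) - 196)² = 4*(20*5 - 196)² = 4*(100 - 196)² = 4*(-96)² = 4*9216 = 36864)
R/Z = 5198400/36864 = 5198400*(1/36864) = 9025/64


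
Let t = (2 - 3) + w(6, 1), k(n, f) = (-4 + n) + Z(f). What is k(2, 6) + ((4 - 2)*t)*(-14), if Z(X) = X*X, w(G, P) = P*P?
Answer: 34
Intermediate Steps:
w(G, P) = P**2
Z(X) = X**2
k(n, f) = -4 + n + f**2 (k(n, f) = (-4 + n) + f**2 = -4 + n + f**2)
t = 0 (t = (2 - 3) + 1**2 = -1 + 1 = 0)
k(2, 6) + ((4 - 2)*t)*(-14) = (-4 + 2 + 6**2) + ((4 - 2)*0)*(-14) = (-4 + 2 + 36) + (2*0)*(-14) = 34 + 0*(-14) = 34 + 0 = 34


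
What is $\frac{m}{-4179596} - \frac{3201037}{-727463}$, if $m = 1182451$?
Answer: $\frac{12518852089239}{3040501444948} \approx 4.1174$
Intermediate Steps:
$\frac{m}{-4179596} - \frac{3201037}{-727463} = \frac{1182451}{-4179596} - \frac{3201037}{-727463} = 1182451 \left(- \frac{1}{4179596}\right) - - \frac{3201037}{727463} = - \frac{1182451}{4179596} + \frac{3201037}{727463} = \frac{12518852089239}{3040501444948}$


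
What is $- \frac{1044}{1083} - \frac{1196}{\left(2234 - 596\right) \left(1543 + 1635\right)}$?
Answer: $- \frac{34845539}{36138627} \approx -0.96422$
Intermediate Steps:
$- \frac{1044}{1083} - \frac{1196}{\left(2234 - 596\right) \left(1543 + 1635\right)} = \left(-1044\right) \frac{1}{1083} - \frac{1196}{1638 \cdot 3178} = - \frac{348}{361} - \frac{1196}{5205564} = - \frac{348}{361} - \frac{23}{100107} = - \frac{34845539}{36138627}$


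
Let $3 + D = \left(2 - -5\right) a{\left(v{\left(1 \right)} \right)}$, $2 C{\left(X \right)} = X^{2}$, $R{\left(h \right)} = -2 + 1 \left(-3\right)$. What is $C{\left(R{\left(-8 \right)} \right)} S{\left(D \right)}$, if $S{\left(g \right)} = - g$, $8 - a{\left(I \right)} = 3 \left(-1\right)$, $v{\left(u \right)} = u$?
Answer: $-925$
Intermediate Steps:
$R{\left(h \right)} = -5$ ($R{\left(h \right)} = -2 - 3 = -5$)
$C{\left(X \right)} = \frac{X^{2}}{2}$
$a{\left(I \right)} = 11$ ($a{\left(I \right)} = 8 - 3 \left(-1\right) = 8 - -3 = 8 + 3 = 11$)
$D = 74$ ($D = -3 + \left(2 - -5\right) 11 = -3 + \left(2 + 5\right) 11 = -3 + 7 \cdot 11 = -3 + 77 = 74$)
$C{\left(R{\left(-8 \right)} \right)} S{\left(D \right)} = \frac{\left(-5\right)^{2}}{2} \left(\left(-1\right) 74\right) = \frac{1}{2} \cdot 25 \left(-74\right) = \frac{25}{2} \left(-74\right) = -925$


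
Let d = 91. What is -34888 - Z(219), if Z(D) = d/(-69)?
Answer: -2407181/69 ≈ -34887.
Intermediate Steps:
Z(D) = -91/69 (Z(D) = 91/(-69) = 91*(-1/69) = -91/69)
-34888 - Z(219) = -34888 - 1*(-91/69) = -34888 + 91/69 = -2407181/69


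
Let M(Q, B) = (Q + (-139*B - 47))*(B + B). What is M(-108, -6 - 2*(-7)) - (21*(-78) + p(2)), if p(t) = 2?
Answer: -18636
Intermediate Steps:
M(Q, B) = 2*B*(-47 + Q - 139*B) (M(Q, B) = (Q + (-47 - 139*B))*(2*B) = (-47 + Q - 139*B)*(2*B) = 2*B*(-47 + Q - 139*B))
M(-108, -6 - 2*(-7)) - (21*(-78) + p(2)) = 2*(-6 - 2*(-7))*(-47 - 108 - 139*(-6 - 2*(-7))) - (21*(-78) + 2) = 2*(-6 + 14)*(-47 - 108 - 139*(-6 + 14)) - (-1638 + 2) = 2*8*(-47 - 108 - 139*8) - 1*(-1636) = 2*8*(-47 - 108 - 1112) + 1636 = 2*8*(-1267) + 1636 = -20272 + 1636 = -18636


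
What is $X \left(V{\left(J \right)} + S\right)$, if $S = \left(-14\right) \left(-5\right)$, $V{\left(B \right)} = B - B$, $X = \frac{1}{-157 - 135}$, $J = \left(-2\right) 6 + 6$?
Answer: $- \frac{35}{146} \approx -0.23973$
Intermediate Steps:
$J = -6$ ($J = -12 + 6 = -6$)
$X = - \frac{1}{292}$ ($X = \frac{1}{-292} = - \frac{1}{292} \approx -0.0034247$)
$V{\left(B \right)} = 0$
$S = 70$
$X \left(V{\left(J \right)} + S\right) = - \frac{0 + 70}{292} = \left(- \frac{1}{292}\right) 70 = - \frac{35}{146}$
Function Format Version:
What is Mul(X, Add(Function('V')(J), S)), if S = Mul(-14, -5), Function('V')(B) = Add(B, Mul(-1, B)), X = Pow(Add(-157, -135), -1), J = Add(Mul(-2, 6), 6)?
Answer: Rational(-35, 146) ≈ -0.23973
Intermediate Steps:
J = -6 (J = Add(-12, 6) = -6)
X = Rational(-1, 292) (X = Pow(-292, -1) = Rational(-1, 292) ≈ -0.0034247)
Function('V')(B) = 0
S = 70
Mul(X, Add(Function('V')(J), S)) = Mul(Rational(-1, 292), Add(0, 70)) = Mul(Rational(-1, 292), 70) = Rational(-35, 146)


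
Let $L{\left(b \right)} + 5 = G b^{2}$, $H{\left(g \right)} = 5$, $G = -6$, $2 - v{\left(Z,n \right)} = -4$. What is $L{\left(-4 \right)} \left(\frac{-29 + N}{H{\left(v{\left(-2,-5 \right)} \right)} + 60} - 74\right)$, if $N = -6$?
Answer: $\frac{97869}{13} \approx 7528.4$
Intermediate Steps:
$v{\left(Z,n \right)} = 6$ ($v{\left(Z,n \right)} = 2 - -4 = 2 + 4 = 6$)
$L{\left(b \right)} = -5 - 6 b^{2}$
$L{\left(-4 \right)} \left(\frac{-29 + N}{H{\left(v{\left(-2,-5 \right)} \right)} + 60} - 74\right) = \left(-5 - 6 \left(-4\right)^{2}\right) \left(\frac{-29 - 6}{5 + 60} - 74\right) = \left(-5 - 96\right) \left(- \frac{35}{65} - 74\right) = \left(-5 - 96\right) \left(\left(-35\right) \frac{1}{65} - 74\right) = - 101 \left(- \frac{7}{13} - 74\right) = \left(-101\right) \left(- \frac{969}{13}\right) = \frac{97869}{13}$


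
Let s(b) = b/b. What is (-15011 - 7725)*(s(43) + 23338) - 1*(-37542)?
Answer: -530597962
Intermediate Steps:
s(b) = 1
(-15011 - 7725)*(s(43) + 23338) - 1*(-37542) = (-15011 - 7725)*(1 + 23338) - 1*(-37542) = -22736*23339 + 37542 = -530635504 + 37542 = -530597962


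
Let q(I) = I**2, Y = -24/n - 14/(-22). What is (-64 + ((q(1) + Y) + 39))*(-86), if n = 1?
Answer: 44806/11 ≈ 4073.3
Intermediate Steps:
Y = -257/11 (Y = -24/1 - 14/(-22) = -24*1 - 14*(-1/22) = -24 + 7/11 = -257/11 ≈ -23.364)
(-64 + ((q(1) + Y) + 39))*(-86) = (-64 + ((1**2 - 257/11) + 39))*(-86) = (-64 + ((1 - 257/11) + 39))*(-86) = (-64 + (-246/11 + 39))*(-86) = (-64 + 183/11)*(-86) = -521/11*(-86) = 44806/11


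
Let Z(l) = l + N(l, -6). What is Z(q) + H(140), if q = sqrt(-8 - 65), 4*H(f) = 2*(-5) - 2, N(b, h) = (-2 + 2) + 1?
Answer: -2 + I*sqrt(73) ≈ -2.0 + 8.544*I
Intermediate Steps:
N(b, h) = 1 (N(b, h) = 0 + 1 = 1)
H(f) = -3 (H(f) = (2*(-5) - 2)/4 = (-10 - 2)/4 = (1/4)*(-12) = -3)
q = I*sqrt(73) (q = sqrt(-73) = I*sqrt(73) ≈ 8.544*I)
Z(l) = 1 + l (Z(l) = l + 1 = 1 + l)
Z(q) + H(140) = (1 + I*sqrt(73)) - 3 = -2 + I*sqrt(73)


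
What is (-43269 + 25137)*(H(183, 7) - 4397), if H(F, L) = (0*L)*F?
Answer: 79726404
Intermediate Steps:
H(F, L) = 0 (H(F, L) = 0*F = 0)
(-43269 + 25137)*(H(183, 7) - 4397) = (-43269 + 25137)*(0 - 4397) = -18132*(-4397) = 79726404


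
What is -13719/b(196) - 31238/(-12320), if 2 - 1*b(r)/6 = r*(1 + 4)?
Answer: 14680111/3012240 ≈ 4.8735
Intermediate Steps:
b(r) = 12 - 30*r (b(r) = 12 - 6*r*(1 + 4) = 12 - 6*r*5 = 12 - 30*r)
-13719/b(196) - 31238/(-12320) = -13719/(12 - 30*196) - 31238/(-12320) = -13719/(12 - 5880) - 31238*(-1/12320) = -13719/(-5868) + 15619/6160 = -13719*(-1/5868) + 15619/6160 = 4573/1956 + 15619/6160 = 14680111/3012240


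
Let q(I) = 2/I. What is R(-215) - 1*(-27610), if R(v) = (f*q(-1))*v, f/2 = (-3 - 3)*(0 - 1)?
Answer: 32770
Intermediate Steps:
f = 12 (f = 2*((-3 - 3)*(0 - 1)) = 2*(-6*(-1)) = 2*6 = 12)
R(v) = -24*v (R(v) = (12*(2/(-1)))*v = (12*(2*(-1)))*v = (12*(-2))*v = -24*v)
R(-215) - 1*(-27610) = -24*(-215) - 1*(-27610) = 5160 + 27610 = 32770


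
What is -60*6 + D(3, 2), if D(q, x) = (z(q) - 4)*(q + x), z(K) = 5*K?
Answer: -305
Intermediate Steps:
D(q, x) = (-4 + 5*q)*(q + x) (D(q, x) = (5*q - 4)*(q + x) = (-4 + 5*q)*(q + x))
-60*6 + D(3, 2) = -60*6 + (-4*3 - 4*2 + 5*3**2 + 5*3*2) = -360 + (-12 - 8 + 5*9 + 30) = -360 + (-12 - 8 + 45 + 30) = -360 + 55 = -305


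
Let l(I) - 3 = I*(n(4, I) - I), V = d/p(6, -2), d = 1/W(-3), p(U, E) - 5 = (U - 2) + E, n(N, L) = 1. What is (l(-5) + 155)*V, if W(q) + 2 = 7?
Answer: 128/35 ≈ 3.6571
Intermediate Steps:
W(q) = 5 (W(q) = -2 + 7 = 5)
p(U, E) = 3 + E + U (p(U, E) = 5 + ((U - 2) + E) = 5 + ((-2 + U) + E) = 5 + (-2 + E + U) = 3 + E + U)
d = ⅕ (d = 1/5 = ⅕ ≈ 0.20000)
V = 1/35 (V = 1/(5*(3 - 2 + 6)) = (⅕)/7 = (⅕)*(⅐) = 1/35 ≈ 0.028571)
l(I) = 3 + I*(1 - I)
(l(-5) + 155)*V = ((3 - 5 - 1*(-5)²) + 155)*(1/35) = ((3 - 5 - 1*25) + 155)*(1/35) = ((3 - 5 - 25) + 155)*(1/35) = (-27 + 155)*(1/35) = 128*(1/35) = 128/35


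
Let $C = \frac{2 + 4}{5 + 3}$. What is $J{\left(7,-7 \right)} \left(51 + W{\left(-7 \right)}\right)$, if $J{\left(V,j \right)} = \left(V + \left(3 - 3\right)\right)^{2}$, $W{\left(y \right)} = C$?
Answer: $\frac{10143}{4} \approx 2535.8$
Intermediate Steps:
$C = \frac{3}{4}$ ($C = \frac{6}{8} = 6 \cdot \frac{1}{8} = \frac{3}{4} \approx 0.75$)
$W{\left(y \right)} = \frac{3}{4}$
$J{\left(V,j \right)} = V^{2}$ ($J{\left(V,j \right)} = \left(V + 0\right)^{2} = V^{2}$)
$J{\left(7,-7 \right)} \left(51 + W{\left(-7 \right)}\right) = 7^{2} \left(51 + \frac{3}{4}\right) = 49 \cdot \frac{207}{4} = \frac{10143}{4}$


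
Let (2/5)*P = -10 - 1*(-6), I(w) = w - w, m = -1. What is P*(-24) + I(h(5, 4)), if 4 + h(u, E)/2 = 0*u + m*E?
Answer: 240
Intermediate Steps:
h(u, E) = -8 - 2*E (h(u, E) = -8 + 2*(0*u - E) = -8 + 2*(0 - E) = -8 + 2*(-E) = -8 - 2*E)
I(w) = 0
P = -10 (P = 5*(-10 - 1*(-6))/2 = 5*(-10 + 6)/2 = (5/2)*(-4) = -10)
P*(-24) + I(h(5, 4)) = -10*(-24) + 0 = 240 + 0 = 240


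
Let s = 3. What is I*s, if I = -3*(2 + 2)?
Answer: -36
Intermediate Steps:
I = -12 (I = -3*4 = -12)
I*s = -12*3 = -36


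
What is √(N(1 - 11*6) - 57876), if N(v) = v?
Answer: I*√57941 ≈ 240.71*I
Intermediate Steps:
√(N(1 - 11*6) - 57876) = √((1 - 11*6) - 57876) = √((1 - 66) - 57876) = √(-65 - 57876) = √(-57941) = I*√57941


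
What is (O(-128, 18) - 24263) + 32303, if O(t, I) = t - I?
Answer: 7894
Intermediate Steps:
(O(-128, 18) - 24263) + 32303 = ((-128 - 1*18) - 24263) + 32303 = ((-128 - 18) - 24263) + 32303 = (-146 - 24263) + 32303 = -24409 + 32303 = 7894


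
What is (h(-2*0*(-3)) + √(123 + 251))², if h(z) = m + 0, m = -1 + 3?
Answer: (2 + √374)² ≈ 455.36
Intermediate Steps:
m = 2
h(z) = 2 (h(z) = 2 + 0 = 2)
(h(-2*0*(-3)) + √(123 + 251))² = (2 + √(123 + 251))² = (2 + √374)²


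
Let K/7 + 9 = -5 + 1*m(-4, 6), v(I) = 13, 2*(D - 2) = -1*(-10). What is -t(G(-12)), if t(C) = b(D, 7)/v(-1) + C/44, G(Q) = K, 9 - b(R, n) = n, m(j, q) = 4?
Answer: 411/286 ≈ 1.4371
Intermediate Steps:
D = 7 (D = 2 + (-1*(-10))/2 = 2 + (½)*10 = 2 + 5 = 7)
b(R, n) = 9 - n
K = -70 (K = -63 + 7*(-5 + 1*4) = -63 + 7*(-5 + 4) = -63 + 7*(-1) = -63 - 7 = -70)
G(Q) = -70
t(C) = 2/13 + C/44 (t(C) = (9 - 1*7)/13 + C/44 = (9 - 7)*(1/13) + C*(1/44) = 2*(1/13) + C/44 = 2/13 + C/44)
-t(G(-12)) = -(2/13 + (1/44)*(-70)) = -(2/13 - 35/22) = -1*(-411/286) = 411/286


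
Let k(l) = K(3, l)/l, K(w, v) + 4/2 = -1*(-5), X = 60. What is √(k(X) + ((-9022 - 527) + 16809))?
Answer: √726005/10 ≈ 85.206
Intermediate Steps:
K(w, v) = 3 (K(w, v) = -2 - 1*(-5) = -2 + 5 = 3)
k(l) = 3/l
√(k(X) + ((-9022 - 527) + 16809)) = √(3/60 + ((-9022 - 527) + 16809)) = √(3*(1/60) + (-9549 + 16809)) = √(1/20 + 7260) = √(145201/20) = √726005/10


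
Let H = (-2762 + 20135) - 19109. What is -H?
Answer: 1736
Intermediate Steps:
H = -1736 (H = 17373 - 19109 = -1736)
-H = -1*(-1736) = 1736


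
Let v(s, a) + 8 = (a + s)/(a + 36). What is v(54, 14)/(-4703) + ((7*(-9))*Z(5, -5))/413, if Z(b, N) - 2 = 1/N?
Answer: -1894921/6936925 ≈ -0.27316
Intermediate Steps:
v(s, a) = -8 + (a + s)/(36 + a) (v(s, a) = -8 + (a + s)/(a + 36) = -8 + (a + s)/(36 + a))
Z(b, N) = 2 + 1/N
v(54, 14)/(-4703) + ((7*(-9))*Z(5, -5))/413 = ((-288 + 54 - 7*14)/(36 + 14))/(-4703) + ((7*(-9))*(2 + 1/(-5)))/413 = ((-288 + 54 - 98)/50)*(-1/4703) - 63*(2 - 1/5)*(1/413) = ((1/50)*(-332))*(-1/4703) - 63*9/5*(1/413) = -166/25*(-1/4703) - 567/5*1/413 = 166/117575 - 81/295 = -1894921/6936925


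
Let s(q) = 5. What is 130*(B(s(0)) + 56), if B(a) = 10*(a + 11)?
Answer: 28080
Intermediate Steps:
B(a) = 110 + 10*a (B(a) = 10*(11 + a) = 110 + 10*a)
130*(B(s(0)) + 56) = 130*((110 + 10*5) + 56) = 130*((110 + 50) + 56) = 130*(160 + 56) = 130*216 = 28080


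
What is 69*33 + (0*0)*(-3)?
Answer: 2277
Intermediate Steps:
69*33 + (0*0)*(-3) = 2277 + 0*(-3) = 2277 + 0 = 2277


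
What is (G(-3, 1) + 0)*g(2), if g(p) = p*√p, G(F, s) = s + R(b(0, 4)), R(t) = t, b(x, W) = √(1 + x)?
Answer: 4*√2 ≈ 5.6569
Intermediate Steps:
G(F, s) = 1 + s (G(F, s) = s + √(1 + 0) = s + √1 = s + 1 = 1 + s)
g(p) = p^(3/2)
(G(-3, 1) + 0)*g(2) = ((1 + 1) + 0)*2^(3/2) = (2 + 0)*(2*√2) = 2*(2*√2) = 4*√2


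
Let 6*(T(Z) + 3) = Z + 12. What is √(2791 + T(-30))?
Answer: √2785 ≈ 52.773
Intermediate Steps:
T(Z) = -1 + Z/6 (T(Z) = -3 + (Z + 12)/6 = -3 + (12 + Z)/6 = -3 + (2 + Z/6) = -1 + Z/6)
√(2791 + T(-30)) = √(2791 + (-1 + (⅙)*(-30))) = √(2791 + (-1 - 5)) = √(2791 - 6) = √2785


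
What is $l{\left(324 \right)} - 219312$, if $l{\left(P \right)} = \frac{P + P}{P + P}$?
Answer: $-219311$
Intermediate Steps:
$l{\left(P \right)} = 1$ ($l{\left(P \right)} = \frac{2 P}{2 P} = 2 P \frac{1}{2 P} = 1$)
$l{\left(324 \right)} - 219312 = 1 - 219312 = -219311$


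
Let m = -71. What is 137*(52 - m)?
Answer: 16851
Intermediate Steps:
137*(52 - m) = 137*(52 - 1*(-71)) = 137*(52 + 71) = 137*123 = 16851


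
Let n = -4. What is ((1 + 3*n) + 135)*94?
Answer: 11656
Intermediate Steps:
((1 + 3*n) + 135)*94 = ((1 + 3*(-4)) + 135)*94 = ((1 - 12) + 135)*94 = (-11 + 135)*94 = 124*94 = 11656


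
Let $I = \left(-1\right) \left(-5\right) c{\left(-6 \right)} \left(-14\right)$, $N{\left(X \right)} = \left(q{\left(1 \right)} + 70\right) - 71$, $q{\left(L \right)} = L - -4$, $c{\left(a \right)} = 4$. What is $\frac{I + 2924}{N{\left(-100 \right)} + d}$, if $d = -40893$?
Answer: $- \frac{2644}{40889} \approx -0.064663$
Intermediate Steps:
$q{\left(L \right)} = 4 + L$ ($q{\left(L \right)} = L + 4 = 4 + L$)
$N{\left(X \right)} = 4$ ($N{\left(X \right)} = \left(\left(4 + 1\right) + 70\right) - 71 = \left(5 + 70\right) - 71 = 75 - 71 = 4$)
$I = -280$ ($I = \left(-1\right) \left(-5\right) 4 \left(-14\right) = 5 \cdot 4 \left(-14\right) = 20 \left(-14\right) = -280$)
$\frac{I + 2924}{N{\left(-100 \right)} + d} = \frac{-280 + 2924}{4 - 40893} = \frac{2644}{-40889} = 2644 \left(- \frac{1}{40889}\right) = - \frac{2644}{40889}$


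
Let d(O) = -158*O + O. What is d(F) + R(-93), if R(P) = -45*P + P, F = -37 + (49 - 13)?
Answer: 4249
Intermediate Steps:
F = -1 (F = -37 + 36 = -1)
R(P) = -44*P
d(O) = -157*O
d(F) + R(-93) = -157*(-1) - 44*(-93) = 157 + 4092 = 4249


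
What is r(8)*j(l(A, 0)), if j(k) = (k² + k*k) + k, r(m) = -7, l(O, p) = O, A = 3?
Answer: -147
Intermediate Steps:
j(k) = k + 2*k² (j(k) = (k² + k²) + k = 2*k² + k = k + 2*k²)
r(8)*j(l(A, 0)) = -21*(1 + 2*3) = -21*(1 + 6) = -21*7 = -7*21 = -147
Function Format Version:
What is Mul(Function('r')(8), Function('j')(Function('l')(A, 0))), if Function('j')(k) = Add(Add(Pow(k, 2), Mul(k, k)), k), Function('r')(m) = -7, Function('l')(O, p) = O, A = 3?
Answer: -147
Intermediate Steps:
Function('j')(k) = Add(k, Mul(2, Pow(k, 2))) (Function('j')(k) = Add(Add(Pow(k, 2), Pow(k, 2)), k) = Add(Mul(2, Pow(k, 2)), k) = Add(k, Mul(2, Pow(k, 2))))
Mul(Function('r')(8), Function('j')(Function('l')(A, 0))) = Mul(-7, Mul(3, Add(1, Mul(2, 3)))) = Mul(-7, Mul(3, Add(1, 6))) = Mul(-7, Mul(3, 7)) = Mul(-7, 21) = -147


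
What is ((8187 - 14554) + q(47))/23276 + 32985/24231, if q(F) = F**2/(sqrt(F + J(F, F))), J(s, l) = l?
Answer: 204493361/188000252 + 47*sqrt(94)/46552 ≈ 1.0975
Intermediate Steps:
q(F) = sqrt(2)*F**(3/2)/2 (q(F) = F**2/(sqrt(F + F)) = F**2/(sqrt(2*F)) = F**2/((sqrt(2)*sqrt(F))) = F**2*(sqrt(2)/(2*sqrt(F))) = sqrt(2)*F**(3/2)/2)
((8187 - 14554) + q(47))/23276 + 32985/24231 = ((8187 - 14554) + sqrt(2)*47**(3/2)/2)/23276 + 32985/24231 = (-6367 + sqrt(2)*(47*sqrt(47))/2)*(1/23276) + 32985*(1/24231) = (-6367 + 47*sqrt(94)/2)*(1/23276) + 10995/8077 = (-6367/23276 + 47*sqrt(94)/46552) + 10995/8077 = 204493361/188000252 + 47*sqrt(94)/46552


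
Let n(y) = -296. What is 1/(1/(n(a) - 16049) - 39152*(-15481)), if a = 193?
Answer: 16345/9906902486121 ≈ 1.6499e-9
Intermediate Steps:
1/(1/(n(a) - 16049) - 39152*(-15481)) = 1/(1/(-296 - 16049) - 39152*(-15481)) = -1/15481/(1/(-16345) - 39152) = -1/15481/(-1/16345 - 39152) = -1/15481/(-639939441/16345) = -16345/639939441*(-1/15481) = 16345/9906902486121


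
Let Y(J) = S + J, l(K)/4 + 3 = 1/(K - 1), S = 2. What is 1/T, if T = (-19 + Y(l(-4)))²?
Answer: 25/22201 ≈ 0.0011261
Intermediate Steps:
l(K) = -12 + 4/(-1 + K) (l(K) = -12 + 4/(K - 1) = -12 + 4/(-1 + K))
Y(J) = 2 + J
T = 22201/25 (T = (-19 + (2 + 4*(4 - 3*(-4))/(-1 - 4)))² = (-19 + (2 + 4*(4 + 12)/(-5)))² = (-19 + (2 + 4*(-⅕)*16))² = (-19 + (2 - 64/5))² = (-19 - 54/5)² = (-149/5)² = 22201/25 ≈ 888.04)
1/T = 1/(22201/25) = 25/22201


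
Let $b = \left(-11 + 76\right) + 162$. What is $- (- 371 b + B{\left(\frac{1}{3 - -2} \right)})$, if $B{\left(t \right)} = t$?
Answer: $\frac{421084}{5} \approx 84217.0$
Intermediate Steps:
$b = 227$ ($b = 65 + 162 = 227$)
$- (- 371 b + B{\left(\frac{1}{3 - -2} \right)}) = - (\left(-371\right) 227 + \frac{1}{3 - -2}) = - (-84217 + \frac{1}{3 + 2}) = - (-84217 + \frac{1}{5}) = \left(-1\right) \left(- \frac{421084}{5}\right) = \frac{421084}{5}$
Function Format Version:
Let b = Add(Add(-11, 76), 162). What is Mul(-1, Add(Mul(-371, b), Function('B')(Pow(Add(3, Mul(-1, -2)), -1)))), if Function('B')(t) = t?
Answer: Rational(421084, 5) ≈ 84217.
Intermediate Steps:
b = 227 (b = Add(65, 162) = 227)
Mul(-1, Add(Mul(-371, b), Function('B')(Pow(Add(3, Mul(-1, -2)), -1)))) = Mul(-1, Add(Mul(-371, 227), Pow(Add(3, Mul(-1, -2)), -1))) = Mul(-1, Add(-84217, Pow(Add(3, 2), -1))) = Mul(-1, Add(-84217, Pow(5, -1))) = Mul(-1, Add(-84217, Rational(1, 5))) = Mul(-1, Rational(-421084, 5)) = Rational(421084, 5)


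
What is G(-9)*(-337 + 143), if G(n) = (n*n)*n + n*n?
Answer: 125712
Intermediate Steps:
G(n) = n**2 + n**3 (G(n) = n**2*n + n**2 = n**3 + n**2 = n**2 + n**3)
G(-9)*(-337 + 143) = ((-9)**2*(1 - 9))*(-337 + 143) = (81*(-8))*(-194) = -648*(-194) = 125712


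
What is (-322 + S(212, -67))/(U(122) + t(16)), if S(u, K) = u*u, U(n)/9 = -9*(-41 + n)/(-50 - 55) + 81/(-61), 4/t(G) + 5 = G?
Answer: 523973835/597676 ≈ 876.69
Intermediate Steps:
t(G) = 4/(-5 + G)
U(n) = -93042/2135 + 27*n/35 (U(n) = 9*(-9*(-41 + n)/(-50 - 55) + 81/(-61)) = 9*(-(123/35 - 3*n/35) + 81*(-1/61)) = 9*(-9*(41/105 - n/105) - 81/61) = 9*((-123/35 + 3*n/35) - 81/61) = 9*(-10338/2135 + 3*n/35) = -93042/2135 + 27*n/35)
S(u, K) = u**2
(-322 + S(212, -67))/(U(122) + t(16)) = (-322 + 212**2)/((-93042/2135 + (27/35)*122) + 4/(-5 + 16)) = (-322 + 44944)/((-93042/2135 + 3294/35) + 4/11) = 44622/(107892/2135 + 4*(1/11)) = 44622/(107892/2135 + 4/11) = 44622/(1195352/23485) = 44622*(23485/1195352) = 523973835/597676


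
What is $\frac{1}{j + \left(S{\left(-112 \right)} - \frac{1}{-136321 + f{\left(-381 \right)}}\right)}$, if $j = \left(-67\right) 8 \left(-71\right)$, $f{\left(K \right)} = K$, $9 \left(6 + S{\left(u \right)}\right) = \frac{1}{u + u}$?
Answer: $\frac{137795616}{5243123121457} \approx 2.6281 \cdot 10^{-5}$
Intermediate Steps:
$S{\left(u \right)} = -6 + \frac{1}{18 u}$ ($S{\left(u \right)} = -6 + \frac{1}{9 \left(u + u\right)} = -6 + \frac{1}{9 \cdot 2 u} = -6 + \frac{\frac{1}{2} \frac{1}{u}}{9} = -6 + \frac{1}{18 u}$)
$j = 38056$ ($j = \left(-536\right) \left(-71\right) = 38056$)
$\frac{1}{j + \left(S{\left(-112 \right)} - \frac{1}{-136321 + f{\left(-381 \right)}}\right)} = \frac{1}{38056 - \left(6 + \frac{1}{2016} + \frac{1}{-136321 - 381}\right)} = \frac{1}{38056 + \left(\left(-6 + \frac{1}{18} \left(- \frac{1}{112}\right)\right) - \frac{1}{-136702}\right)} = \frac{1}{38056 - \frac{826841039}{137795616}} = \frac{1}{\frac{5243123121457}{137795616}} = \frac{137795616}{5243123121457}$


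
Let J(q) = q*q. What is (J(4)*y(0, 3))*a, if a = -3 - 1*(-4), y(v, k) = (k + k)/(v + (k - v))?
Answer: 32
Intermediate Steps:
y(v, k) = 2 (y(v, k) = (2*k)/k = 2)
a = 1 (a = -3 + 4 = 1)
J(q) = q²
(J(4)*y(0, 3))*a = (4²*2)*1 = (16*2)*1 = 32*1 = 32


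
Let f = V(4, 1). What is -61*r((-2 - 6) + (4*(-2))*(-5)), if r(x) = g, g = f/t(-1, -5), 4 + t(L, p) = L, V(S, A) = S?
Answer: 244/5 ≈ 48.800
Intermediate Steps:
f = 4
t(L, p) = -4 + L
g = -⅘ (g = 4/(-4 - 1) = 4/(-5) = 4*(-⅕) = -⅘ ≈ -0.80000)
r(x) = -⅘
-61*r((-2 - 6) + (4*(-2))*(-5)) = -61*(-⅘) = 244/5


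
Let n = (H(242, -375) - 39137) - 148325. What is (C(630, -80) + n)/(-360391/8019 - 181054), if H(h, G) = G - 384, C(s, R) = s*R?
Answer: 1913501799/1452232417 ≈ 1.3176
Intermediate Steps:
C(s, R) = R*s
H(h, G) = -384 + G
n = -188221 (n = ((-384 - 375) - 39137) - 148325 = (-759 - 39137) - 148325 = -39896 - 148325 = -188221)
(C(630, -80) + n)/(-360391/8019 - 181054) = (-80*630 - 188221)/(-360391/8019 - 181054) = (-50400 - 188221)/(-360391*1/8019 - 181054) = -238621/(-360391/8019 - 181054) = -238621/(-1452232417/8019) = -238621*(-8019/1452232417) = 1913501799/1452232417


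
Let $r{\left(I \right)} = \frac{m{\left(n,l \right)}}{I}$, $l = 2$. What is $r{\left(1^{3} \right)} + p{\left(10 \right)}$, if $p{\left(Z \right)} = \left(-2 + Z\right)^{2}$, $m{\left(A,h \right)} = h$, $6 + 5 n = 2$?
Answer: $66$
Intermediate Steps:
$n = - \frac{4}{5}$ ($n = - \frac{6}{5} + \frac{1}{5} \cdot 2 = - \frac{6}{5} + \frac{2}{5} = - \frac{4}{5} \approx -0.8$)
$r{\left(I \right)} = \frac{2}{I}$
$r{\left(1^{3} \right)} + p{\left(10 \right)} = \frac{2}{1^{3}} + \left(-2 + 10\right)^{2} = \frac{2}{1} + 8^{2} = 2 \cdot 1 + 64 = 2 + 64 = 66$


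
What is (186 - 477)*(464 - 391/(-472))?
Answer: -63845109/472 ≈ -1.3527e+5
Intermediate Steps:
(186 - 477)*(464 - 391/(-472)) = -291*(464 - 391*(-1/472)) = -291*(464 + 391/472) = -291*219399/472 = -63845109/472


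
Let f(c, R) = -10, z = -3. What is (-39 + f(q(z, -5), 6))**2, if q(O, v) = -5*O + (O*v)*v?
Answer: 2401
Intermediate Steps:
q(O, v) = -5*O + O*v**2
(-39 + f(q(z, -5), 6))**2 = (-39 - 10)**2 = (-49)**2 = 2401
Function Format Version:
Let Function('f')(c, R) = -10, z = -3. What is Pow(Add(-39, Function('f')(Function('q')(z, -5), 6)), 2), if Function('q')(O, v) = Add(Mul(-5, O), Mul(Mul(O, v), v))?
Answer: 2401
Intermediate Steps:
Function('q')(O, v) = Add(Mul(-5, O), Mul(O, Pow(v, 2)))
Pow(Add(-39, Function('f')(Function('q')(z, -5), 6)), 2) = Pow(Add(-39, -10), 2) = Pow(-49, 2) = 2401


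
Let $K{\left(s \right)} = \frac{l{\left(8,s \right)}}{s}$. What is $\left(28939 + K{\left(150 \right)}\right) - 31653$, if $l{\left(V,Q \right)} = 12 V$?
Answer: $- \frac{67834}{25} \approx -2713.4$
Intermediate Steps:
$K{\left(s \right)} = \frac{96}{s}$ ($K{\left(s \right)} = \frac{12 \cdot 8}{s} = \frac{96}{s}$)
$\left(28939 + K{\left(150 \right)}\right) - 31653 = \left(28939 + \frac{96}{150}\right) - 31653 = \left(28939 + 96 \cdot \frac{1}{150}\right) - 31653 = \left(28939 + \frac{16}{25}\right) - 31653 = \frac{723491}{25} - 31653 = - \frac{67834}{25}$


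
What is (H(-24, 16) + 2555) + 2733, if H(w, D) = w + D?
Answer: 5280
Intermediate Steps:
H(w, D) = D + w
(H(-24, 16) + 2555) + 2733 = ((16 - 24) + 2555) + 2733 = (-8 + 2555) + 2733 = 2547 + 2733 = 5280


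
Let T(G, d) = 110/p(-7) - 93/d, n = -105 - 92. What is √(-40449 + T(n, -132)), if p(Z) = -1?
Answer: 3*I*√2181135/22 ≈ 201.39*I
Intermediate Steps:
n = -197
T(G, d) = -110 - 93/d (T(G, d) = 110/(-1) - 93/d = 110*(-1) - 93/d = -110 - 93/d)
√(-40449 + T(n, -132)) = √(-40449 + (-110 - 93/(-132))) = √(-40449 + (-110 - 93*(-1/132))) = √(-40449 + (-110 + 31/44)) = √(-40449 - 4809/44) = √(-1784565/44) = 3*I*√2181135/22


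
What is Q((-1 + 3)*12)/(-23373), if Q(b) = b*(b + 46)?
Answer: -80/1113 ≈ -0.071878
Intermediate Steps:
Q(b) = b*(46 + b)
Q((-1 + 3)*12)/(-23373) = (((-1 + 3)*12)*(46 + (-1 + 3)*12))/(-23373) = ((2*12)*(46 + 2*12))*(-1/23373) = (24*(46 + 24))*(-1/23373) = (24*70)*(-1/23373) = 1680*(-1/23373) = -80/1113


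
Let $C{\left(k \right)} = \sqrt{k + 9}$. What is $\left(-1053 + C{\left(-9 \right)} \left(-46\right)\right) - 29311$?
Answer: $-30364$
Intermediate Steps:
$C{\left(k \right)} = \sqrt{9 + k}$
$\left(-1053 + C{\left(-9 \right)} \left(-46\right)\right) - 29311 = \left(-1053 + \sqrt{9 - 9} \left(-46\right)\right) - 29311 = \left(-1053 + \sqrt{0} \left(-46\right)\right) - 29311 = \left(-1053 + 0 \left(-46\right)\right) - 29311 = \left(-1053 + 0\right) - 29311 = -1053 - 29311 = -30364$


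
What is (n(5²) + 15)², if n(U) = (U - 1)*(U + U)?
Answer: 1476225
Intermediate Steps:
n(U) = 2*U*(-1 + U) (n(U) = (-1 + U)*(2*U) = 2*U*(-1 + U))
(n(5²) + 15)² = (2*5²*(-1 + 5²) + 15)² = (2*25*(-1 + 25) + 15)² = (2*25*24 + 15)² = (1200 + 15)² = 1215² = 1476225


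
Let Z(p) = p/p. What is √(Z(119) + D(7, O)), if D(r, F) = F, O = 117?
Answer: √118 ≈ 10.863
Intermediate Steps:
Z(p) = 1
√(Z(119) + D(7, O)) = √(1 + 117) = √118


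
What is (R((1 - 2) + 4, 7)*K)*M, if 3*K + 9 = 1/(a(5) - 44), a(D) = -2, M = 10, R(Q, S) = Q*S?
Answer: -14525/23 ≈ -631.52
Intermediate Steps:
K = -415/138 (K = -3 + 1/(3*(-2 - 44)) = -3 + (1/3)/(-46) = -3 + (1/3)*(-1/46) = -3 - 1/138 = -415/138 ≈ -3.0072)
(R((1 - 2) + 4, 7)*K)*M = ((((1 - 2) + 4)*7)*(-415/138))*10 = (((-1 + 4)*7)*(-415/138))*10 = ((3*7)*(-415/138))*10 = (21*(-415/138))*10 = -2905/46*10 = -14525/23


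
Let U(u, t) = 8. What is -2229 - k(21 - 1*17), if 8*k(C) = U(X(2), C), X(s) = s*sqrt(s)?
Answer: -2230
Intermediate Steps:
X(s) = s**(3/2)
k(C) = 1 (k(C) = (1/8)*8 = 1)
-2229 - k(21 - 1*17) = -2229 - 1*1 = -2229 - 1 = -2230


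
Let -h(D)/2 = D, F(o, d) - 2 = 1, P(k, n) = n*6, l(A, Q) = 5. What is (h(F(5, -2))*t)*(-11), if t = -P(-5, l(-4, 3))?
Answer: -1980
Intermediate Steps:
P(k, n) = 6*n
F(o, d) = 3 (F(o, d) = 2 + 1 = 3)
h(D) = -2*D
t = -30 (t = -6*5 = -1*30 = -30)
(h(F(5, -2))*t)*(-11) = (-2*3*(-30))*(-11) = -6*(-30)*(-11) = 180*(-11) = -1980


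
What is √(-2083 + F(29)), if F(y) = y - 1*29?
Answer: I*√2083 ≈ 45.64*I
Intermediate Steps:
F(y) = -29 + y (F(y) = y - 29 = -29 + y)
√(-2083 + F(29)) = √(-2083 + (-29 + 29)) = √(-2083 + 0) = √(-2083) = I*√2083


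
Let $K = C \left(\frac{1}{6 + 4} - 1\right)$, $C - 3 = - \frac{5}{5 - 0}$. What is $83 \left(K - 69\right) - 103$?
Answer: $- \frac{29897}{5} \approx -5979.4$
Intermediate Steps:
$C = 2$ ($C = 3 - \frac{5}{5 - 0} = 3 - \frac{5}{5 + 0} = 3 - \frac{5}{5} = 3 - 1 = 2$)
$K = - \frac{9}{5}$ ($K = 2 \left(\frac{1}{6 + 4} - 1\right) = 2 \left(\frac{1}{10} - 1\right) = 2 \left(- \frac{9}{10}\right) = - \frac{9}{5} \approx -1.8$)
$83 \left(K - 69\right) - 103 = 83 \left(- \frac{9}{5} - 69\right) - 103 = 83 \left(- \frac{354}{5}\right) - 103 = - \frac{29382}{5} - 103 = - \frac{29897}{5}$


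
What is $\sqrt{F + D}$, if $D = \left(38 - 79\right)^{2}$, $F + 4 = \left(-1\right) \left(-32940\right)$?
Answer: $\sqrt{34617} \approx 186.06$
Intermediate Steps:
$F = 32936$ ($F = -4 - -32940 = -4 + 32940 = 32936$)
$D = 1681$ ($D = \left(-41\right)^{2} = 1681$)
$\sqrt{F + D} = \sqrt{32936 + 1681} = \sqrt{34617}$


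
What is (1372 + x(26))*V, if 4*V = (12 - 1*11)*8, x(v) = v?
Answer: 2796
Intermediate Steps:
V = 2 (V = ((12 - 1*11)*8)/4 = ((12 - 11)*8)/4 = (1*8)/4 = (1/4)*8 = 2)
(1372 + x(26))*V = (1372 + 26)*2 = 1398*2 = 2796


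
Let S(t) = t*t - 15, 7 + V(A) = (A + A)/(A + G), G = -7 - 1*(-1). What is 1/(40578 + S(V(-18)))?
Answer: 4/162373 ≈ 2.4635e-5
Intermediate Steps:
G = -6 (G = -7 + 1 = -6)
V(A) = -7 + 2*A/(-6 + A) (V(A) = -7 + (A + A)/(A - 6) = -7 + (2*A)/(-6 + A) = -7 + 2*A/(-6 + A))
S(t) = -15 + t**2 (S(t) = t**2 - 15 = -15 + t**2)
1/(40578 + S(V(-18))) = 1/(40578 + (-15 + ((42 - 5*(-18))/(-6 - 18))**2)) = 1/(40578 + (-15 + ((42 + 90)/(-24))**2)) = 1/(40578 + (-15 + (-1/24*132)**2)) = 1/(40578 + (-15 + (-11/2)**2)) = 1/(40578 + (-15 + 121/4)) = 1/(40578 + 61/4) = 1/(162373/4) = 4/162373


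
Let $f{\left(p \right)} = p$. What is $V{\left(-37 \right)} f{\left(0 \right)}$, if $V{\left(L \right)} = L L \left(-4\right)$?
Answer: $0$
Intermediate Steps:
$V{\left(L \right)} = - 4 L^{2}$ ($V{\left(L \right)} = L^{2} \left(-4\right) = - 4 L^{2}$)
$V{\left(-37 \right)} f{\left(0 \right)} = - 4 \left(-37\right)^{2} \cdot 0 = \left(-4\right) 1369 \cdot 0 = \left(-5476\right) 0 = 0$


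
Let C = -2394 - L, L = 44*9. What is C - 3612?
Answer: -6402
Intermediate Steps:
L = 396
C = -2790 (C = -2394 - 1*396 = -2394 - 396 = -2790)
C - 3612 = -2790 - 3612 = -6402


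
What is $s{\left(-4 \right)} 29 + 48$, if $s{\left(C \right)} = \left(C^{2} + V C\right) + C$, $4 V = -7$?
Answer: $599$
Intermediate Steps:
$V = - \frac{7}{4}$ ($V = \frac{1}{4} \left(-7\right) = - \frac{7}{4} \approx -1.75$)
$s{\left(C \right)} = C^{2} - \frac{3 C}{4}$ ($s{\left(C \right)} = \left(C^{2} - \frac{7 C}{4}\right) + C = C^{2} - \frac{3 C}{4}$)
$s{\left(-4 \right)} 29 + 48 = \frac{1}{4} \left(-4\right) \left(-3 + 4 \left(-4\right)\right) 29 + 48 = \frac{1}{4} \left(-4\right) \left(-3 - 16\right) 29 + 48 = \frac{1}{4} \left(-4\right) \left(-19\right) 29 + 48 = 19 \cdot 29 + 48 = 551 + 48 = 599$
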